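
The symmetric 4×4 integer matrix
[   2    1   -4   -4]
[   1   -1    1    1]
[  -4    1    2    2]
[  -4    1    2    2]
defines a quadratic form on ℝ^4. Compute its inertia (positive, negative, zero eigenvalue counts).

Answer: (1, 1, 2)

Derivation:
step 0: pivot 2 → sign +
step 1: pivot -3/2 → sign −
step 2: row/col 2 already zero → sign 0
step 3: row/col 3 already zero → sign 0
signature = (1, 1, 2)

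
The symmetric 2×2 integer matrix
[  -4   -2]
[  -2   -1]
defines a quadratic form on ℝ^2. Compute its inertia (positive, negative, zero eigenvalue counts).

step 0: pivot -4 → sign −
step 1: row/col 1 already zero → sign 0
signature = (0, 1, 1)

Answer: (0, 1, 1)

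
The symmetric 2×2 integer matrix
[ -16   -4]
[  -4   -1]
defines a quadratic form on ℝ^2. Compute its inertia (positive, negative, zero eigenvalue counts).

Answer: (0, 1, 1)

Derivation:
step 0: pivot -16 → sign −
step 1: row/col 1 already zero → sign 0
signature = (0, 1, 1)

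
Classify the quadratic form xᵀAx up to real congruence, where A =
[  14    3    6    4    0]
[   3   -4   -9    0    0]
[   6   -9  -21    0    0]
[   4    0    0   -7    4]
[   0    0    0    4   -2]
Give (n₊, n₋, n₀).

step 0: pivot 14 → sign +
step 1: pivot -65/14 → sign −
step 2: pivot -51/65 → sign −
step 3: pivot -135/17 → sign −
step 4: pivot 2/135 → sign +
signature = (2, 3, 0)

Answer: (2, 3, 0)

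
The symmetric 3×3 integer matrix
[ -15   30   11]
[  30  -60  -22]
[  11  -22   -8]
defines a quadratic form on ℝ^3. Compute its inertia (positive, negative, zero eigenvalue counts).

step 0: pivot -15 → sign −
step 1: pivot 1/15 → sign +
step 2: row/col 2 already zero → sign 0
signature = (1, 1, 1)

Answer: (1, 1, 1)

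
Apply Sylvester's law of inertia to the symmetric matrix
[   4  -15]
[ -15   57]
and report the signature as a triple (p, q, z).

step 0: pivot 4 → sign +
step 1: pivot 3/4 → sign +
signature = (2, 0, 0)

Answer: (2, 0, 0)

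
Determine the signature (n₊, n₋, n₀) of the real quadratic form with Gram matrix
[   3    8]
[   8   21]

Answer: (1, 1, 0)

Derivation:
step 0: pivot 3 → sign +
step 1: pivot -1/3 → sign −
signature = (1, 1, 0)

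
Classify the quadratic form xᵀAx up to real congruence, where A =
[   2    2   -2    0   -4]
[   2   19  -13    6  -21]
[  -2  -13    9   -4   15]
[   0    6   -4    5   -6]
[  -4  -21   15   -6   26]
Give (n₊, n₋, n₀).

step 0: pivot 2 → sign +
step 1: pivot 17 → sign +
step 2: pivot -2/17 → sign −
step 3: pivot 3 → sign +
step 4: pivot 1 → sign +
signature = (4, 1, 0)

Answer: (4, 1, 0)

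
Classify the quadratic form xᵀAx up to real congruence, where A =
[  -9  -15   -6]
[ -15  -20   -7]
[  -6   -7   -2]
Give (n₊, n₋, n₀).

Answer: (2, 1, 0)

Derivation:
step 0: pivot -9 → sign −
step 1: pivot 5 → sign +
step 2: pivot 1/5 → sign +
signature = (2, 1, 0)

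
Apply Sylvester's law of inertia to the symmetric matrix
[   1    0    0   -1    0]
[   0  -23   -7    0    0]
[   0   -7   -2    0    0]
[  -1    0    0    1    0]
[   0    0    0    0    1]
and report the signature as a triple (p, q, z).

step 0: pivot 1 → sign +
step 1: pivot -23 → sign −
step 2: pivot 3/23 → sign +
step 3: pivot 1 → sign +
step 4: row/col 4 already zero → sign 0
signature = (3, 1, 1)

Answer: (3, 1, 1)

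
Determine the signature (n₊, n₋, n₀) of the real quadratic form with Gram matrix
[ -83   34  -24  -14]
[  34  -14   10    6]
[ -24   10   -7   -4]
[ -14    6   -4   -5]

Answer: (1, 3, 0)

Derivation:
step 0: pivot -83 → sign −
step 1: pivot -6/83 → sign −
step 2: pivot 1/3 → sign +
step 3: pivot -3 → sign −
signature = (1, 3, 0)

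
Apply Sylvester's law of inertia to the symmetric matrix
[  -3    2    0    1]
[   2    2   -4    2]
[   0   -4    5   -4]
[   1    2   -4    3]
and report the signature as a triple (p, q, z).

Answer: (2, 2, 0)

Derivation:
step 0: pivot -3 → sign −
step 1: pivot 10/3 → sign +
step 2: pivot 1/5 → sign +
step 3: pivot -2 → sign −
signature = (2, 2, 0)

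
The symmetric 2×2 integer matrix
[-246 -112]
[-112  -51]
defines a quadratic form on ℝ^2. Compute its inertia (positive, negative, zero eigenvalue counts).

step 0: pivot -246 → sign −
step 1: pivot -1/123 → sign −
signature = (0, 2, 0)

Answer: (0, 2, 0)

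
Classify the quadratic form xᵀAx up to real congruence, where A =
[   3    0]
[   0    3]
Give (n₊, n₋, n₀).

step 0: pivot 3 → sign +
step 1: pivot 3 → sign +
signature = (2, 0, 0)

Answer: (2, 0, 0)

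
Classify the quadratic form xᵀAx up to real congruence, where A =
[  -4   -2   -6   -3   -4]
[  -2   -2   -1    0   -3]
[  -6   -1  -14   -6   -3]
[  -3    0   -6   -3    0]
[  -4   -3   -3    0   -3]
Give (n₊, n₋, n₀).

step 0: pivot -4 → sign −
step 1: pivot -1 → sign −
step 2: pivot -1 → sign −
step 3: pivot 15/4 → sign +
step 4: pivot 3/5 → sign +
signature = (2, 3, 0)

Answer: (2, 3, 0)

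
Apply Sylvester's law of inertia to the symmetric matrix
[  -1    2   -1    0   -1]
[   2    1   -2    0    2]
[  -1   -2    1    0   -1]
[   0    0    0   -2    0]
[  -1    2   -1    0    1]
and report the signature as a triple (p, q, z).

step 0: pivot -1 → sign −
step 1: pivot 5 → sign +
step 2: pivot -6/5 → sign −
step 3: pivot -2 → sign −
step 4: pivot 2 → sign +
signature = (2, 3, 0)

Answer: (2, 3, 0)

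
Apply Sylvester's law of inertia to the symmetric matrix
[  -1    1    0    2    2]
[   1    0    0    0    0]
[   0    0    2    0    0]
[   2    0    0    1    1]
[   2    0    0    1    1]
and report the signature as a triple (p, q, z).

Answer: (3, 1, 1)

Derivation:
step 0: pivot -1 → sign −
step 1: pivot 1 → sign +
step 2: pivot 2 → sign +
step 3: pivot 1 → sign +
step 4: row/col 4 already zero → sign 0
signature = (3, 1, 1)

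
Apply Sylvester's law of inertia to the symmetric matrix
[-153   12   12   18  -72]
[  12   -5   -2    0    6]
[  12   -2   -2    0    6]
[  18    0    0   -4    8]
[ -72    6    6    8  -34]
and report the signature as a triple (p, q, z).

Answer: (0, 3, 2)

Derivation:
step 0: pivot -153 → sign −
step 1: pivot -69/17 → sign −
step 2: pivot -18/23 → sign −
step 3: row/col 3 already zero → sign 0
step 4: row/col 4 already zero → sign 0
signature = (0, 3, 2)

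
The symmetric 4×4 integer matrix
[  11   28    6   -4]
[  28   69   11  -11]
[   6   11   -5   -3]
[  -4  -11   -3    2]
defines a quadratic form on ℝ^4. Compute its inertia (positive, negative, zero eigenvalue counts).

step 0: pivot 11 → sign +
step 1: pivot -25/11 → sign −
step 2: pivot -6/25 → sign −
step 3: pivot 3 → sign +
signature = (2, 2, 0)

Answer: (2, 2, 0)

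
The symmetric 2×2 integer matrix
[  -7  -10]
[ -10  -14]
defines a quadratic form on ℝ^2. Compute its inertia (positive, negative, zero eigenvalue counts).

step 0: pivot -7 → sign −
step 1: pivot 2/7 → sign +
signature = (1, 1, 0)

Answer: (1, 1, 0)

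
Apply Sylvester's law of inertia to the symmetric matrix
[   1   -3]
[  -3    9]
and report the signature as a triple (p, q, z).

Answer: (1, 0, 1)

Derivation:
step 0: pivot 1 → sign +
step 1: row/col 1 already zero → sign 0
signature = (1, 0, 1)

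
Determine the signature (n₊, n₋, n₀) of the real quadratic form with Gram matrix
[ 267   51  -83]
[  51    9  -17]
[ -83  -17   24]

Answer: (1, 2, 0)

Derivation:
step 0: pivot 267 → sign +
step 1: pivot -66/89 → sign −
step 2: pivot -1/33 → sign −
signature = (1, 2, 0)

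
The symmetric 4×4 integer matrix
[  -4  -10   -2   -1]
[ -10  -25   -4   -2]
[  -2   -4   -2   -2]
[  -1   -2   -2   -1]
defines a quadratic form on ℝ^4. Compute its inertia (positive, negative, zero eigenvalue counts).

Answer: (2, 2, 0)

Derivation:
step 0: pivot -4 → sign −
step 1: pivot -1 → sign −
step 2: pivot 1 → sign +
step 3: pivot 1/2 → sign +
signature = (2, 2, 0)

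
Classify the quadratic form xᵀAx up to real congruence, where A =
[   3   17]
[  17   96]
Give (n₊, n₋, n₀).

step 0: pivot 3 → sign +
step 1: pivot -1/3 → sign −
signature = (1, 1, 0)

Answer: (1, 1, 0)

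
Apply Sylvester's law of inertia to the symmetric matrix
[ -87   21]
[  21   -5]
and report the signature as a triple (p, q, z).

Answer: (1, 1, 0)

Derivation:
step 0: pivot -87 → sign −
step 1: pivot 2/29 → sign +
signature = (1, 1, 0)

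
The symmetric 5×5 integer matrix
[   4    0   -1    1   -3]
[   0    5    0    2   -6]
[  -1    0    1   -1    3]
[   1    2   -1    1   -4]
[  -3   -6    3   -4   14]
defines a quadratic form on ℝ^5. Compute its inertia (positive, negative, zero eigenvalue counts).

Answer: (4, 1, 0)

Derivation:
step 0: pivot 4 → sign +
step 1: pivot 5 → sign +
step 2: pivot 3/4 → sign +
step 3: pivot -4/5 → sign −
step 4: pivot 1/4 → sign +
signature = (4, 1, 0)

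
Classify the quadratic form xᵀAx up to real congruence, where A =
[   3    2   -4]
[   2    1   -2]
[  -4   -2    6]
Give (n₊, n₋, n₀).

Answer: (2, 1, 0)

Derivation:
step 0: pivot 3 → sign +
step 1: pivot -1/3 → sign −
step 2: pivot 2 → sign +
signature = (2, 1, 0)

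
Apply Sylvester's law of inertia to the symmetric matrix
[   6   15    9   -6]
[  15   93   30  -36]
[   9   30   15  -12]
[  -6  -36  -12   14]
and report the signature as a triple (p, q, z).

step 0: pivot 6 → sign +
step 1: pivot 111/2 → sign +
step 2: pivot 18/37 → sign +
step 3: row/col 3 already zero → sign 0
signature = (3, 0, 1)

Answer: (3, 0, 1)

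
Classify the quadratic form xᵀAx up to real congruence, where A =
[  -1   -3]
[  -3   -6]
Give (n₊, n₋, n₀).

step 0: pivot -1 → sign −
step 1: pivot 3 → sign +
signature = (1, 1, 0)

Answer: (1, 1, 0)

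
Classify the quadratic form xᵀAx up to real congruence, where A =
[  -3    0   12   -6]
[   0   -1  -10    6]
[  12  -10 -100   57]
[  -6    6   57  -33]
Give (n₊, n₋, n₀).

step 0: pivot -3 → sign −
step 1: pivot -1 → sign −
step 2: pivot 48 → sign +
step 3: pivot -3/16 → sign −
signature = (1, 3, 0)

Answer: (1, 3, 0)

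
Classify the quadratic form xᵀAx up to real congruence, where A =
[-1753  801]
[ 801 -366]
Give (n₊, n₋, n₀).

step 0: pivot -1753 → sign −
step 1: pivot 3/1753 → sign +
signature = (1, 1, 0)

Answer: (1, 1, 0)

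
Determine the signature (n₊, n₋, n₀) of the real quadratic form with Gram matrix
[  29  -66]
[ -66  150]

step 0: pivot 29 → sign +
step 1: pivot -6/29 → sign −
signature = (1, 1, 0)

Answer: (1, 1, 0)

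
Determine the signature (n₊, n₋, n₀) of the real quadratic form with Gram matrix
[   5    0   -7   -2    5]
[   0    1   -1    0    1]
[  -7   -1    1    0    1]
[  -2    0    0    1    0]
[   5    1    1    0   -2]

Answer: (3, 2, 0)

Derivation:
step 0: pivot 5 → sign +
step 1: pivot 1 → sign +
step 2: pivot -49/5 → sign −
step 3: pivot 1 → sign +
step 4: pivot -3/49 → sign −
signature = (3, 2, 0)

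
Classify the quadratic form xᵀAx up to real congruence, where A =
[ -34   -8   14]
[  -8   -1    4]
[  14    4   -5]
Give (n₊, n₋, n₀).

Answer: (2, 1, 0)

Derivation:
step 0: pivot -34 → sign −
step 1: pivot 15/17 → sign +
step 2: pivot 1/5 → sign +
signature = (2, 1, 0)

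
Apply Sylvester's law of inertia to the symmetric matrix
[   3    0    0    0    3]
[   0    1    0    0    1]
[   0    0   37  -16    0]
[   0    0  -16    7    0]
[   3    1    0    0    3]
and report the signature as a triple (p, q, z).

step 0: pivot 3 → sign +
step 1: pivot 1 → sign +
step 2: pivot 37 → sign +
step 3: pivot 3/37 → sign +
step 4: pivot -1 → sign −
signature = (4, 1, 0)

Answer: (4, 1, 0)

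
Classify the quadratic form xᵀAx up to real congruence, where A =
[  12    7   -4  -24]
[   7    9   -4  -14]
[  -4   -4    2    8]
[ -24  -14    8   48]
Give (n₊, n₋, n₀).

Answer: (3, 0, 1)

Derivation:
step 0: pivot 12 → sign +
step 1: pivot 59/12 → sign +
step 2: pivot 6/59 → sign +
step 3: row/col 3 already zero → sign 0
signature = (3, 0, 1)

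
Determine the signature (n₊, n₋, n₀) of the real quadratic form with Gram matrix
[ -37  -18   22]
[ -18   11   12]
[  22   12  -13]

step 0: pivot -37 → sign −
step 1: pivot 731/37 → sign +
step 2: pivot -3/731 → sign −
signature = (1, 2, 0)

Answer: (1, 2, 0)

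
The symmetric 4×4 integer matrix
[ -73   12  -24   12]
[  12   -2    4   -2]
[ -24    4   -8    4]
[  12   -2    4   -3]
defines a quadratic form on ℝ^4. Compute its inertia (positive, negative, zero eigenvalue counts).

Answer: (0, 3, 1)

Derivation:
step 0: pivot -73 → sign −
step 1: pivot -2/73 → sign −
step 2: pivot -1 → sign −
step 3: row/col 3 already zero → sign 0
signature = (0, 3, 1)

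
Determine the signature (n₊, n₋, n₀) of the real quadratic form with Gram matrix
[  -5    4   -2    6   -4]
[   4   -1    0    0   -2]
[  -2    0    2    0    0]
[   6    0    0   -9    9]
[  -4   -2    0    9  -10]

step 0: pivot -5 → sign −
step 1: pivot 11/5 → sign +
step 2: pivot 18/11 → sign +
step 3: pivot -13 → sign −
step 4: pivot 3/13 → sign +
signature = (3, 2, 0)

Answer: (3, 2, 0)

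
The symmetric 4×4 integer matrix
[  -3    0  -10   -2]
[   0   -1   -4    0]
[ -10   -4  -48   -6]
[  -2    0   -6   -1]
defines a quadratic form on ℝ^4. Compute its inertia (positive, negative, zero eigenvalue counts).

Answer: (1, 2, 1)

Derivation:
step 0: pivot -3 → sign −
step 1: pivot -1 → sign −
step 2: pivot 4/3 → sign +
step 3: row/col 3 already zero → sign 0
signature = (1, 2, 1)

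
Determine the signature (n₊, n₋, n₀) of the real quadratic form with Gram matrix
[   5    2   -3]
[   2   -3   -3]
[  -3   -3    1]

step 0: pivot 5 → sign +
step 1: pivot -19/5 → sign −
step 2: pivot 1/19 → sign +
signature = (2, 1, 0)

Answer: (2, 1, 0)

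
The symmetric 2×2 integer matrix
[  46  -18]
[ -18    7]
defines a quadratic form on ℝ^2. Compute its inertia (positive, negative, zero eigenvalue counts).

Answer: (1, 1, 0)

Derivation:
step 0: pivot 46 → sign +
step 1: pivot -1/23 → sign −
signature = (1, 1, 0)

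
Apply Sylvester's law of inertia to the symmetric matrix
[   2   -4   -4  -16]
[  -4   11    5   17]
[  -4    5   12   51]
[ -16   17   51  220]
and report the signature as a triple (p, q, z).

step 0: pivot 2 → sign +
step 1: pivot 3 → sign +
step 2: pivot 1 → sign +
step 3: pivot 1 → sign +
signature = (4, 0, 0)

Answer: (4, 0, 0)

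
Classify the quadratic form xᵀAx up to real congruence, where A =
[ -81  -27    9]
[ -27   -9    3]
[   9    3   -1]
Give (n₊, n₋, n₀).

Answer: (0, 1, 2)

Derivation:
step 0: pivot -81 → sign −
step 1: row/col 1 already zero → sign 0
step 2: row/col 2 already zero → sign 0
signature = (0, 1, 2)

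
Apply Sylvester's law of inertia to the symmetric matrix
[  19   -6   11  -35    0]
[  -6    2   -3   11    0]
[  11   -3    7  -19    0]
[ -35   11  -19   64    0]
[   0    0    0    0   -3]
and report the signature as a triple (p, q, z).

Answer: (3, 2, 0)

Derivation:
step 0: pivot 19 → sign +
step 1: pivot 2/19 → sign +
step 2: pivot -3/2 → sign −
step 3: pivot 1 → sign +
step 4: pivot -3 → sign −
signature = (3, 2, 0)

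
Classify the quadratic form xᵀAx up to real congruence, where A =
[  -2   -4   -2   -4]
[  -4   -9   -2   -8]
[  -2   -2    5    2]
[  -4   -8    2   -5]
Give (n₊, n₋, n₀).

Answer: (1, 3, 0)

Derivation:
step 0: pivot -2 → sign −
step 1: pivot -1 → sign −
step 2: pivot 11 → sign +
step 3: pivot -3/11 → sign −
signature = (1, 3, 0)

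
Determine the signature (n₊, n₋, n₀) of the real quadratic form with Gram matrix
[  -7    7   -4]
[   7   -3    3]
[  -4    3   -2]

Answer: (2, 1, 0)

Derivation:
step 0: pivot -7 → sign −
step 1: pivot 4 → sign +
step 2: pivot 1/28 → sign +
signature = (2, 1, 0)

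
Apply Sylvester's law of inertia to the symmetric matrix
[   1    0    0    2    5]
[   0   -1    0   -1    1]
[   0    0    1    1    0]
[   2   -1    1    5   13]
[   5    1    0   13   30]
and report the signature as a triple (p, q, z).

step 0: pivot 1 → sign +
step 1: pivot -1 → sign −
step 2: pivot 1 → sign +
step 3: pivot 1 → sign +
step 4: pivot 2 → sign +
signature = (4, 1, 0)

Answer: (4, 1, 0)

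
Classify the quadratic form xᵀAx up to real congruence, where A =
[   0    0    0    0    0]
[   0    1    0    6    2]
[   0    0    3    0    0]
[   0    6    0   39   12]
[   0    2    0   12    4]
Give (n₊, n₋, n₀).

step 0: pivot 1 → sign +
step 1: pivot 3 → sign +
step 2: pivot 3 → sign +
step 3: row/col 3 already zero → sign 0
step 4: row/col 4 already zero → sign 0
signature = (3, 0, 2)

Answer: (3, 0, 2)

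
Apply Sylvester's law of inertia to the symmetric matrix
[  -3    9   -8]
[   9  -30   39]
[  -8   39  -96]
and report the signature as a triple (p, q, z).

Answer: (1, 2, 0)

Derivation:
step 0: pivot -3 → sign −
step 1: pivot -3 → sign −
step 2: pivot 1/3 → sign +
signature = (1, 2, 0)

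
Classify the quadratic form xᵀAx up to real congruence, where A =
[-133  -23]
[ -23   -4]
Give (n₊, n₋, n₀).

step 0: pivot -133 → sign −
step 1: pivot -3/133 → sign −
signature = (0, 2, 0)

Answer: (0, 2, 0)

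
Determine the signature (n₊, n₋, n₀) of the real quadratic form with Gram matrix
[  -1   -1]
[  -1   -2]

step 0: pivot -1 → sign −
step 1: pivot -1 → sign −
signature = (0, 2, 0)

Answer: (0, 2, 0)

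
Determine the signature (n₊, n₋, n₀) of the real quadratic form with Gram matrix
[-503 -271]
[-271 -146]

step 0: pivot -503 → sign −
step 1: pivot 3/503 → sign +
signature = (1, 1, 0)

Answer: (1, 1, 0)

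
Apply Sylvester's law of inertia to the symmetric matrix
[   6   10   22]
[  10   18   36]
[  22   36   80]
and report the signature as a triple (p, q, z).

step 0: pivot 6 → sign +
step 1: pivot 4/3 → sign +
step 2: pivot -1 → sign −
signature = (2, 1, 0)

Answer: (2, 1, 0)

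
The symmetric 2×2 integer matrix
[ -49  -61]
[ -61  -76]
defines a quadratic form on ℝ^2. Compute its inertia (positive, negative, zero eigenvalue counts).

Answer: (0, 2, 0)

Derivation:
step 0: pivot -49 → sign −
step 1: pivot -3/49 → sign −
signature = (0, 2, 0)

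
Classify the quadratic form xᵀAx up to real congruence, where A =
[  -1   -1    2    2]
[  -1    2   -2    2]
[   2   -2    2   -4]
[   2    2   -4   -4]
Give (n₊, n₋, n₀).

step 0: pivot -1 → sign −
step 1: pivot 3 → sign +
step 2: pivot 2/3 → sign +
step 3: row/col 3 already zero → sign 0
signature = (2, 1, 1)

Answer: (2, 1, 1)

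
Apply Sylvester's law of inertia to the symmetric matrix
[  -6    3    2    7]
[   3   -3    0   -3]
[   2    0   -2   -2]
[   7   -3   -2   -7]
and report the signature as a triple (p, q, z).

Answer: (1, 3, 0)

Derivation:
step 0: pivot -6 → sign −
step 1: pivot -3/2 → sign −
step 2: pivot -2/3 → sign −
step 3: pivot 2 → sign +
signature = (1, 3, 0)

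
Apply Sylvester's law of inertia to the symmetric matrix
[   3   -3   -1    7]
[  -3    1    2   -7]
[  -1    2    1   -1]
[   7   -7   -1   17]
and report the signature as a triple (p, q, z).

Answer: (2, 2, 0)

Derivation:
step 0: pivot 3 → sign +
step 1: pivot -2 → sign −
step 2: pivot 7/6 → sign +
step 3: pivot -6/7 → sign −
signature = (2, 2, 0)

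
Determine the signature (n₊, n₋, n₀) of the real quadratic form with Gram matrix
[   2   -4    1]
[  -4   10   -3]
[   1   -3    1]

Answer: (2, 0, 1)

Derivation:
step 0: pivot 2 → sign +
step 1: pivot 2 → sign +
step 2: row/col 2 already zero → sign 0
signature = (2, 0, 1)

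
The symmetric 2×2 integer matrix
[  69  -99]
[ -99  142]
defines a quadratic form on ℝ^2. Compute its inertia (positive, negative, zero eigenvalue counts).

Answer: (1, 1, 0)

Derivation:
step 0: pivot 69 → sign +
step 1: pivot -1/23 → sign −
signature = (1, 1, 0)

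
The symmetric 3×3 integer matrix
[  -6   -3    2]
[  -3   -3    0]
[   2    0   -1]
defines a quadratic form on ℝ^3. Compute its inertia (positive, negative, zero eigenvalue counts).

step 0: pivot -6 → sign −
step 1: pivot -3/2 → sign −
step 2: pivot 1/3 → sign +
signature = (1, 2, 0)

Answer: (1, 2, 0)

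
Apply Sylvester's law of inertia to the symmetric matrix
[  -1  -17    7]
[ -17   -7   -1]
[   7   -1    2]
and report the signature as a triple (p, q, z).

step 0: pivot -1 → sign −
step 1: pivot 282 → sign +
step 2: pivot -3/47 → sign −
signature = (1, 2, 0)

Answer: (1, 2, 0)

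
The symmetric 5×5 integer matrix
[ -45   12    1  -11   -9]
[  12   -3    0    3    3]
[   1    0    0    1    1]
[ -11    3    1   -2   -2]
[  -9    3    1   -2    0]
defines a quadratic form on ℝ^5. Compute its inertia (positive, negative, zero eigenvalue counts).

step 0: pivot -45 → sign −
step 1: pivot 1/5 → sign +
step 2: pivot -1/3 → sign −
step 3: pivot 2 → sign +
step 4: row/col 4 already zero → sign 0
signature = (2, 2, 1)

Answer: (2, 2, 1)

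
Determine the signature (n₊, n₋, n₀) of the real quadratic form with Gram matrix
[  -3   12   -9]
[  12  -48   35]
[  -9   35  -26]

step 0: pivot -3 → sign −
step 1: pivot 1 → sign +
step 2: pivot -1 → sign −
signature = (1, 2, 0)

Answer: (1, 2, 0)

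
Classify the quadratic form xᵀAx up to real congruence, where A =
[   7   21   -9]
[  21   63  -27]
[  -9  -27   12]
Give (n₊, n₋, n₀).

Answer: (2, 0, 1)

Derivation:
step 0: pivot 7 → sign +
step 1: pivot 3/7 → sign +
step 2: row/col 2 already zero → sign 0
signature = (2, 0, 1)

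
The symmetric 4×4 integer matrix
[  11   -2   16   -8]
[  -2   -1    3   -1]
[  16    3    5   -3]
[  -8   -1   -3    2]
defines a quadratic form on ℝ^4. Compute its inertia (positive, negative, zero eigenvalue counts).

step 0: pivot 11 → sign +
step 1: pivot -15/11 → sign −
step 2: pivot 22/3 → sign +
step 3: pivot 3/55 → sign +
signature = (3, 1, 0)

Answer: (3, 1, 0)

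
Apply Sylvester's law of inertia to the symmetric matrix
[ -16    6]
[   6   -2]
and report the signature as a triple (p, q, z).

step 0: pivot -16 → sign −
step 1: pivot 1/4 → sign +
signature = (1, 1, 0)

Answer: (1, 1, 0)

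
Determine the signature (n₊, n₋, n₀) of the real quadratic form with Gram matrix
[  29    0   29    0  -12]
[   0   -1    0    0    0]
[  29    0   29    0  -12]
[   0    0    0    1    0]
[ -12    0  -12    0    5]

Answer: (3, 1, 1)

Derivation:
step 0: pivot 29 → sign +
step 1: pivot -1 → sign −
step 2: pivot 1 → sign +
step 3: pivot 1/29 → sign +
step 4: row/col 4 already zero → sign 0
signature = (3, 1, 1)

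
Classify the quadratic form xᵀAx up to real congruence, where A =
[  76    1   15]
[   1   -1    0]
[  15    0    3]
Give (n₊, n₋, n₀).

step 0: pivot 76 → sign +
step 1: pivot -77/76 → sign −
step 2: pivot 6/77 → sign +
signature = (2, 1, 0)

Answer: (2, 1, 0)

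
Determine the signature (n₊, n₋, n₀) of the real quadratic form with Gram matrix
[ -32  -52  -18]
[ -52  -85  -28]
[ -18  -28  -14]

Answer: (0, 3, 0)

Derivation:
step 0: pivot -32 → sign −
step 1: pivot -1/2 → sign −
step 2: pivot -3/4 → sign −
signature = (0, 3, 0)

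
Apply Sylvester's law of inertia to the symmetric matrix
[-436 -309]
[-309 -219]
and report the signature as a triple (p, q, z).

Answer: (0, 2, 0)

Derivation:
step 0: pivot -436 → sign −
step 1: pivot -3/436 → sign −
signature = (0, 2, 0)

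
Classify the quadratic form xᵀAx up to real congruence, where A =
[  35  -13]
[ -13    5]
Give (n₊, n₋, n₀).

Answer: (2, 0, 0)

Derivation:
step 0: pivot 35 → sign +
step 1: pivot 6/35 → sign +
signature = (2, 0, 0)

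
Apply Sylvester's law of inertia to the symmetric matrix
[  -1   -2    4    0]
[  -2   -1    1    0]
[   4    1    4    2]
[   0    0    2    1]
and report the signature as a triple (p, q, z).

step 0: pivot -1 → sign −
step 1: pivot 3 → sign +
step 2: pivot 11/3 → sign +
step 3: pivot -1/11 → sign −
signature = (2, 2, 0)

Answer: (2, 2, 0)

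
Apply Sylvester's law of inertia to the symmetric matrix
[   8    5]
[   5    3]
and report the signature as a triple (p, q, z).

step 0: pivot 8 → sign +
step 1: pivot -1/8 → sign −
signature = (1, 1, 0)

Answer: (1, 1, 0)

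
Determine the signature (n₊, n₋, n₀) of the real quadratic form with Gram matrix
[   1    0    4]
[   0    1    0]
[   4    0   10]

step 0: pivot 1 → sign +
step 1: pivot 1 → sign +
step 2: pivot -6 → sign −
signature = (2, 1, 0)

Answer: (2, 1, 0)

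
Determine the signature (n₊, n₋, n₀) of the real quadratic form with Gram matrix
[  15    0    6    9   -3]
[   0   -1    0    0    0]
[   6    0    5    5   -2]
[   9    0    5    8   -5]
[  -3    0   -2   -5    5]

step 0: pivot 15 → sign +
step 1: pivot -1 → sign −
step 2: pivot 13/5 → sign +
step 3: pivot 24/13 → sign +
step 4: row/col 4 already zero → sign 0
signature = (3, 1, 1)

Answer: (3, 1, 1)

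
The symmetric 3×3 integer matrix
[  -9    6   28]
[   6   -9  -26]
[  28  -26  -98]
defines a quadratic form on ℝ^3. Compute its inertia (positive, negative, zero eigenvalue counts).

step 0: pivot -9 → sign −
step 1: pivot -5 → sign −
step 2: pivot -2/15 → sign −
signature = (0, 3, 0)

Answer: (0, 3, 0)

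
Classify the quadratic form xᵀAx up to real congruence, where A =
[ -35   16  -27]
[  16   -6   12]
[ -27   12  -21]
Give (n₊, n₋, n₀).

step 0: pivot -35 → sign −
step 1: pivot 46/35 → sign +
step 2: pivot -6/23 → sign −
signature = (1, 2, 0)

Answer: (1, 2, 0)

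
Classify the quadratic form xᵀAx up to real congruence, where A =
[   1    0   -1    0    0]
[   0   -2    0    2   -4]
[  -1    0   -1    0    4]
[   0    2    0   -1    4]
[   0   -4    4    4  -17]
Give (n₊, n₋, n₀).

step 0: pivot 1 → sign +
step 1: pivot -2 → sign −
step 2: pivot -2 → sign −
step 3: pivot 1 → sign +
step 4: pivot -1 → sign −
signature = (2, 3, 0)

Answer: (2, 3, 0)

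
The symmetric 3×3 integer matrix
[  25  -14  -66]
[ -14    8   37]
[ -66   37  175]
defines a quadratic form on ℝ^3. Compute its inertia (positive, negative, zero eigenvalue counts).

step 0: pivot 25 → sign +
step 1: pivot 4/25 → sign +
step 2: pivot 3/4 → sign +
signature = (3, 0, 0)

Answer: (3, 0, 0)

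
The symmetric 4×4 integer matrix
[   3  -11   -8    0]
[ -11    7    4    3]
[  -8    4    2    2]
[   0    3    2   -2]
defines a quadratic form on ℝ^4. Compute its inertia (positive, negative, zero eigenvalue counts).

Answer: (1, 3, 0)

Derivation:
step 0: pivot 3 → sign +
step 1: pivot -100/3 → sign −
step 2: pivot -2/25 → sign −
step 3: pivot -3/4 → sign −
signature = (1, 3, 0)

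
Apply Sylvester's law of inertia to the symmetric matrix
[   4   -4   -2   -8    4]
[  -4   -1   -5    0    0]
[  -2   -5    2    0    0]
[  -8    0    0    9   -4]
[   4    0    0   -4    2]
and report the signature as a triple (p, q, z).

step 0: pivot 4 → sign +
step 1: pivot -5 → sign −
step 2: pivot 54/5 → sign +
step 3: pivot 1 → sign +
step 4: row/col 4 already zero → sign 0
signature = (3, 1, 1)

Answer: (3, 1, 1)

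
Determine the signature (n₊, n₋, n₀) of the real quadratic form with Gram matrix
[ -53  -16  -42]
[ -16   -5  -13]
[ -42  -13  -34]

Answer: (0, 3, 0)

Derivation:
step 0: pivot -53 → sign −
step 1: pivot -9/53 → sign −
step 2: pivot -1/9 → sign −
signature = (0, 3, 0)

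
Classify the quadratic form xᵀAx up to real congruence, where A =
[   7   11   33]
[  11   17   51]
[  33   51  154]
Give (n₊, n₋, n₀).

step 0: pivot 7 → sign +
step 1: pivot -2/7 → sign −
step 2: pivot 1 → sign +
signature = (2, 1, 0)

Answer: (2, 1, 0)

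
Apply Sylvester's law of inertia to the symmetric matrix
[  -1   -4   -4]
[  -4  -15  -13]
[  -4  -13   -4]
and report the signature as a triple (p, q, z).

Answer: (2, 1, 0)

Derivation:
step 0: pivot -1 → sign −
step 1: pivot 1 → sign +
step 2: pivot 3 → sign +
signature = (2, 1, 0)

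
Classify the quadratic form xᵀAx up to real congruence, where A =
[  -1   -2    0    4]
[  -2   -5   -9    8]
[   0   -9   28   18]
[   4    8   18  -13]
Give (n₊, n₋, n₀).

step 0: pivot -1 → sign −
step 1: pivot -1 → sign −
step 2: pivot 109 → sign +
step 3: pivot 3/109 → sign +
signature = (2, 2, 0)

Answer: (2, 2, 0)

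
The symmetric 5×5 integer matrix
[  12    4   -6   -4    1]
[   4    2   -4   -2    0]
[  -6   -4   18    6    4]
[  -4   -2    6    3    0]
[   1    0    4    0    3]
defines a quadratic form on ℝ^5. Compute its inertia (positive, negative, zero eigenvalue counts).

step 0: pivot 12 → sign +
step 1: pivot 2/3 → sign +
step 2: pivot 9 → sign +
step 3: pivot 5/9 → sign +
step 4: pivot 3/10 → sign +
signature = (5, 0, 0)

Answer: (5, 0, 0)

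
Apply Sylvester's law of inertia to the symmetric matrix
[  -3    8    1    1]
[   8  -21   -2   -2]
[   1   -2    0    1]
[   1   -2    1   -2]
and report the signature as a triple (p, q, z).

Answer: (1, 3, 0)

Derivation:
step 0: pivot -3 → sign −
step 1: pivot 1/3 → sign +
step 2: pivot -1 → sign −
step 3: pivot -3 → sign −
signature = (1, 3, 0)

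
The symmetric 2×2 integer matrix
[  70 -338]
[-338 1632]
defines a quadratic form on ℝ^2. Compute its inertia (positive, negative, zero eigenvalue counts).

Answer: (1, 1, 0)

Derivation:
step 0: pivot 70 → sign +
step 1: pivot -2/35 → sign −
signature = (1, 1, 0)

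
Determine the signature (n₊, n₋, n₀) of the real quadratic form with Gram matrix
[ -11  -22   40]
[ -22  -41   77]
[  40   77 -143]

Answer: (1, 2, 0)

Derivation:
step 0: pivot -11 → sign −
step 1: pivot 3 → sign +
step 2: pivot -6/11 → sign −
signature = (1, 2, 0)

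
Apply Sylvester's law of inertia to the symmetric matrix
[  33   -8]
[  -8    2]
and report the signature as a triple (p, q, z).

Answer: (2, 0, 0)

Derivation:
step 0: pivot 33 → sign +
step 1: pivot 2/33 → sign +
signature = (2, 0, 0)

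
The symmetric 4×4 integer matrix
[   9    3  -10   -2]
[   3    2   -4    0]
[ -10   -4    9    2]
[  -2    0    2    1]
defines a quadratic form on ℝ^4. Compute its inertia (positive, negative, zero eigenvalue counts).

step 0: pivot 9 → sign +
step 1: pivot 1 → sign +
step 2: pivot -23/9 → sign −
step 3: pivot 3/23 → sign +
signature = (3, 1, 0)

Answer: (3, 1, 0)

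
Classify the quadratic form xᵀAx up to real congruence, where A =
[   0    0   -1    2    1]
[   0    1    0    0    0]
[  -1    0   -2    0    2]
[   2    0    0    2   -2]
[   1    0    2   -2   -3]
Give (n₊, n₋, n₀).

step 0: pivot 1 → sign +
step 1: pivot -2 → sign −
step 2: pivot 1/2 → sign +
step 3: pivot -6 → sign −
step 4: pivot -1/3 → sign −
signature = (2, 3, 0)

Answer: (2, 3, 0)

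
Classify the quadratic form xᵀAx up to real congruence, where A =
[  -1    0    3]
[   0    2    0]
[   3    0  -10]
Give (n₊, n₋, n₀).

Answer: (1, 2, 0)

Derivation:
step 0: pivot -1 → sign −
step 1: pivot 2 → sign +
step 2: pivot -1 → sign −
signature = (1, 2, 0)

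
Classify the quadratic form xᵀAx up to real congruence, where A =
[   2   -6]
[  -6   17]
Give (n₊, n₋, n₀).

step 0: pivot 2 → sign +
step 1: pivot -1 → sign −
signature = (1, 1, 0)

Answer: (1, 1, 0)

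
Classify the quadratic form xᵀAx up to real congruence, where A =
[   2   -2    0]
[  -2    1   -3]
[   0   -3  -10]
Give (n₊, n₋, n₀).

step 0: pivot 2 → sign +
step 1: pivot -1 → sign −
step 2: pivot -1 → sign −
signature = (1, 2, 0)

Answer: (1, 2, 0)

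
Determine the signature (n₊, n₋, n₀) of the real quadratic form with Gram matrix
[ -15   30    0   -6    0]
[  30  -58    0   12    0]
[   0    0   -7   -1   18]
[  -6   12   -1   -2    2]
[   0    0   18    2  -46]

step 0: pivot -15 → sign −
step 1: pivot 2 → sign +
step 2: pivot -7 → sign −
step 3: pivot 19/35 → sign +
step 4: pivot -6/19 → sign −
signature = (2, 3, 0)

Answer: (2, 3, 0)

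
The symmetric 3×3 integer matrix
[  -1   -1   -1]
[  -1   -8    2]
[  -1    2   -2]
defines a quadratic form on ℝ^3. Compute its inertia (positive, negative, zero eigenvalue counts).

Answer: (1, 2, 0)

Derivation:
step 0: pivot -1 → sign −
step 1: pivot -7 → sign −
step 2: pivot 2/7 → sign +
signature = (1, 2, 0)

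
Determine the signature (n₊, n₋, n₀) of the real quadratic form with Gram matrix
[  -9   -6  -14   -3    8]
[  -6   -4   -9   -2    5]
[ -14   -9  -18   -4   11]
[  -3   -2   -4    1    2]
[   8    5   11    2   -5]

step 0: pivot -9 → sign −
step 1: pivot 34/9 → sign +
step 2: pivot -1/34 → sign −
step 3: pivot 2 → sign +
step 4: pivot 3 → sign +
signature = (3, 2, 0)

Answer: (3, 2, 0)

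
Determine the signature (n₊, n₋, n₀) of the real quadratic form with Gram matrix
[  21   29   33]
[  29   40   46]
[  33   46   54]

Answer: (2, 1, 0)

Derivation:
step 0: pivot 21 → sign +
step 1: pivot -1/21 → sign −
step 2: pivot 6 → sign +
signature = (2, 1, 0)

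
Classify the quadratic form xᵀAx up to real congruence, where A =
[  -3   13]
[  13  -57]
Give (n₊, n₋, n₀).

step 0: pivot -3 → sign −
step 1: pivot -2/3 → sign −
signature = (0, 2, 0)

Answer: (0, 2, 0)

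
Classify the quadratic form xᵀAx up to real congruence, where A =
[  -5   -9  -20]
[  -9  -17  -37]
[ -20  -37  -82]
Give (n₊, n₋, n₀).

Answer: (0, 3, 0)

Derivation:
step 0: pivot -5 → sign −
step 1: pivot -4/5 → sign −
step 2: pivot -3/4 → sign −
signature = (0, 3, 0)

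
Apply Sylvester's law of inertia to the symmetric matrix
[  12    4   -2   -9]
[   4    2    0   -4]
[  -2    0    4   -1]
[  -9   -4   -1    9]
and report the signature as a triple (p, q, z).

step 0: pivot 12 → sign +
step 1: pivot 2/3 → sign +
step 2: pivot 3 → sign +
step 3: row/col 3 already zero → sign 0
signature = (3, 0, 1)

Answer: (3, 0, 1)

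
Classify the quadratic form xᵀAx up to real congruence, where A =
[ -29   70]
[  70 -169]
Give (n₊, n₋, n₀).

Answer: (0, 2, 0)

Derivation:
step 0: pivot -29 → sign −
step 1: pivot -1/29 → sign −
signature = (0, 2, 0)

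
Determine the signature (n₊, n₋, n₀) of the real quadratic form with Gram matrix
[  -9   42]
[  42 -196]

Answer: (0, 1, 1)

Derivation:
step 0: pivot -9 → sign −
step 1: row/col 1 already zero → sign 0
signature = (0, 1, 1)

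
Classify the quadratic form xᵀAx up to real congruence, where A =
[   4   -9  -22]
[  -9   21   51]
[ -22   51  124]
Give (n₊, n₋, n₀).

Answer: (2, 0, 1)

Derivation:
step 0: pivot 4 → sign +
step 1: pivot 3/4 → sign +
step 2: row/col 2 already zero → sign 0
signature = (2, 0, 1)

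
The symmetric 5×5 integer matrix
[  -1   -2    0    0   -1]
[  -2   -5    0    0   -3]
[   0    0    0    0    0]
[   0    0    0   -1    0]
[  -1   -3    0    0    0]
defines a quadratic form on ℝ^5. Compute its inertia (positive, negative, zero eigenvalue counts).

step 0: pivot -1 → sign −
step 1: pivot -1 → sign −
step 2: pivot -1 → sign −
step 3: pivot 2 → sign +
step 4: row/col 4 already zero → sign 0
signature = (1, 3, 1)

Answer: (1, 3, 1)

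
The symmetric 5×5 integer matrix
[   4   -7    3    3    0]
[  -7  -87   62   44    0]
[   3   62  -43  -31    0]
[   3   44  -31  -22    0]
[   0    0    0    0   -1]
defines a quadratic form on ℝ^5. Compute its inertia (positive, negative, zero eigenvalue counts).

Answer: (3, 2, 0)

Derivation:
step 0: pivot 4 → sign +
step 1: pivot -397/4 → sign −
step 2: pivot 126/397 → sign +
step 3: pivot 1/7 → sign +
step 4: pivot -1 → sign −
signature = (3, 2, 0)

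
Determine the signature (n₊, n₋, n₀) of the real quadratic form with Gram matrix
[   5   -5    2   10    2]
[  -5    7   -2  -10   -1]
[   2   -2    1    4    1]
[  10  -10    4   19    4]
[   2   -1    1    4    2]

step 0: pivot 5 → sign +
step 1: pivot 2 → sign +
step 2: pivot 1/5 → sign +
step 3: pivot -1 → sign −
step 4: pivot 1/2 → sign +
signature = (4, 1, 0)

Answer: (4, 1, 0)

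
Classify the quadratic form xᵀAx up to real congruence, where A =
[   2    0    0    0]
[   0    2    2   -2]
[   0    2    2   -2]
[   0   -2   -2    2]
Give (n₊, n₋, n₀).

step 0: pivot 2 → sign +
step 1: pivot 2 → sign +
step 2: row/col 2 already zero → sign 0
step 3: row/col 3 already zero → sign 0
signature = (2, 0, 2)

Answer: (2, 0, 2)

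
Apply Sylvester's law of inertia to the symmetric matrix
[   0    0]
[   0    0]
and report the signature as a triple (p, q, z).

Answer: (0, 0, 2)

Derivation:
step 0: row/col 0 already zero → sign 0
step 1: row/col 1 already zero → sign 0
signature = (0, 0, 2)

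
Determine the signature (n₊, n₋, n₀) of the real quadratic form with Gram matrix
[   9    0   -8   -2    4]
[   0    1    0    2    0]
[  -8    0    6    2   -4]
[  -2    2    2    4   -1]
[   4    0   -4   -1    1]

step 0: pivot 9 → sign +
step 1: pivot 1 → sign +
step 2: pivot -10/9 → sign −
step 3: pivot -2/5 → sign −
step 4: pivot -1/2 → sign −
signature = (2, 3, 0)

Answer: (2, 3, 0)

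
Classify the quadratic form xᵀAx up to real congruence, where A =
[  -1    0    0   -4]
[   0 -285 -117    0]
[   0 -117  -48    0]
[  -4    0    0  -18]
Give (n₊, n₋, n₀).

Answer: (1, 3, 0)

Derivation:
step 0: pivot -1 → sign −
step 1: pivot -285 → sign −
step 2: pivot 3/95 → sign +
step 3: pivot -2 → sign −
signature = (1, 3, 0)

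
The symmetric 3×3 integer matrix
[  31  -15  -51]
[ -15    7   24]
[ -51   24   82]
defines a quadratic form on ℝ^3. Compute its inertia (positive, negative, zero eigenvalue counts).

step 0: pivot 31 → sign +
step 1: pivot -8/31 → sign −
step 2: pivot -1/8 → sign −
signature = (1, 2, 0)

Answer: (1, 2, 0)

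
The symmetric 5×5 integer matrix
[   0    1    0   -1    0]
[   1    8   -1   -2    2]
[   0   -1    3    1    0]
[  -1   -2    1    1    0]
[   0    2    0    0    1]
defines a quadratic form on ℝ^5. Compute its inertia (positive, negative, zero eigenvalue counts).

Answer: (4, 1, 0)

Derivation:
step 0: pivot 8 → sign +
step 1: pivot -1/8 → sign −
step 2: pivot 3 → sign +
step 3: pivot 5 → sign +
step 4: pivot 1/5 → sign +
signature = (4, 1, 0)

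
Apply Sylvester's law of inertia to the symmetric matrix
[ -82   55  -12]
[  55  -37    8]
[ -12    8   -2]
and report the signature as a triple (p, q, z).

Answer: (0, 3, 0)

Derivation:
step 0: pivot -82 → sign −
step 1: pivot -9/82 → sign −
step 2: pivot -2/9 → sign −
signature = (0, 3, 0)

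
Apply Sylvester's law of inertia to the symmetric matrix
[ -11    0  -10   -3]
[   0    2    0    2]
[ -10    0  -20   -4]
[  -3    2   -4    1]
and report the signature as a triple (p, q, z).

step 0: pivot -11 → sign −
step 1: pivot 2 → sign +
step 2: pivot -120/11 → sign −
step 3: pivot -1/30 → sign −
signature = (1, 3, 0)

Answer: (1, 3, 0)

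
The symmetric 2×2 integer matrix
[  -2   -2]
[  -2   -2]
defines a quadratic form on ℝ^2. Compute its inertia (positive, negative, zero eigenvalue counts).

Answer: (0, 1, 1)

Derivation:
step 0: pivot -2 → sign −
step 1: row/col 1 already zero → sign 0
signature = (0, 1, 1)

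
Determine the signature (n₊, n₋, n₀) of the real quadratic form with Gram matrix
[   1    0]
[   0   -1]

Answer: (1, 1, 0)

Derivation:
step 0: pivot 1 → sign +
step 1: pivot -1 → sign −
signature = (1, 1, 0)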